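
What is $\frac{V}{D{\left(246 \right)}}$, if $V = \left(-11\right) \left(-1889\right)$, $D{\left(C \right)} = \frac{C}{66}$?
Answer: $\frac{228569}{41} \approx 5574.9$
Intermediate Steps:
$D{\left(C \right)} = \frac{C}{66}$ ($D{\left(C \right)} = C \frac{1}{66} = \frac{C}{66}$)
$V = 20779$
$\frac{V}{D{\left(246 \right)}} = \frac{20779}{\frac{1}{66} \cdot 246} = \frac{20779}{\frac{41}{11}} = 20779 \cdot \frac{11}{41} = \frac{228569}{41}$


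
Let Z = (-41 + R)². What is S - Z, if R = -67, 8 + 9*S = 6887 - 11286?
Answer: -36461/3 ≈ -12154.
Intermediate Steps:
S = -1469/3 (S = -8/9 + (6887 - 11286)/9 = -8/9 + (⅑)*(-4399) = -8/9 - 4399/9 = -1469/3 ≈ -489.67)
Z = 11664 (Z = (-41 - 67)² = (-108)² = 11664)
S - Z = -1469/3 - 1*11664 = -1469/3 - 11664 = -36461/3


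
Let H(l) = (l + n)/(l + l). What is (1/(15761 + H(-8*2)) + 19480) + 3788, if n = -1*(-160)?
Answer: 733244486/31513 ≈ 23268.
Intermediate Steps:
n = 160
H(l) = (160 + l)/(2*l) (H(l) = (l + 160)/(l + l) = (160 + l)/((2*l)) = (160 + l)*(1/(2*l)) = (160 + l)/(2*l))
(1/(15761 + H(-8*2)) + 19480) + 3788 = (1/(15761 + (160 - 8*2)/(2*((-8*2)))) + 19480) + 3788 = (1/(15761 + (½)*(160 - 16)/(-16)) + 19480) + 3788 = (1/(15761 + (½)*(-1/16)*144) + 19480) + 3788 = (1/(15761 - 9/2) + 19480) + 3788 = (1/(31513/2) + 19480) + 3788 = (2/31513 + 19480) + 3788 = 613873242/31513 + 3788 = 733244486/31513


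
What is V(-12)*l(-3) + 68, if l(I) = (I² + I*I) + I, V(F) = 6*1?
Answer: 158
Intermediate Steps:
V(F) = 6
l(I) = I + 2*I² (l(I) = (I² + I²) + I = 2*I² + I = I + 2*I²)
V(-12)*l(-3) + 68 = 6*(-3*(1 + 2*(-3))) + 68 = 6*(-3*(1 - 6)) + 68 = 6*(-3*(-5)) + 68 = 6*15 + 68 = 90 + 68 = 158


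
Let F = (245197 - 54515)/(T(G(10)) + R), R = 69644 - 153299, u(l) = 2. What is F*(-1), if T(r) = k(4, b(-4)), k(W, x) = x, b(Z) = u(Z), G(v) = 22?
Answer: 190682/83653 ≈ 2.2794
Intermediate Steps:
R = -83655
b(Z) = 2
T(r) = 2
F = -190682/83653 (F = (245197 - 54515)/(2 - 83655) = 190682/(-83653) = 190682*(-1/83653) = -190682/83653 ≈ -2.2794)
F*(-1) = -190682/83653*(-1) = 190682/83653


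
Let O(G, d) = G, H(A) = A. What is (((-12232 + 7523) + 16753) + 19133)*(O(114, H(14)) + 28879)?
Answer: 903914761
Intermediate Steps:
(((-12232 + 7523) + 16753) + 19133)*(O(114, H(14)) + 28879) = (((-12232 + 7523) + 16753) + 19133)*(114 + 28879) = ((-4709 + 16753) + 19133)*28993 = (12044 + 19133)*28993 = 31177*28993 = 903914761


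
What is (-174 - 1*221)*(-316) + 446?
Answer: 125266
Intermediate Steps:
(-174 - 1*221)*(-316) + 446 = (-174 - 221)*(-316) + 446 = -395*(-316) + 446 = 124820 + 446 = 125266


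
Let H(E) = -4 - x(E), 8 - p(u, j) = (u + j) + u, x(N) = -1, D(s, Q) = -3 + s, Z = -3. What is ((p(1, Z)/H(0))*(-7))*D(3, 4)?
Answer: 0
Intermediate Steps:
p(u, j) = 8 - j - 2*u (p(u, j) = 8 - ((u + j) + u) = 8 - ((j + u) + u) = 8 - (j + 2*u) = 8 + (-j - 2*u) = 8 - j - 2*u)
H(E) = -3 (H(E) = -4 - 1*(-1) = -4 + 1 = -3)
((p(1, Z)/H(0))*(-7))*D(3, 4) = (((8 - 1*(-3) - 2*1)/(-3))*(-7))*(-3 + 3) = (((8 + 3 - 2)*(-⅓))*(-7))*0 = ((9*(-⅓))*(-7))*0 = -3*(-7)*0 = 21*0 = 0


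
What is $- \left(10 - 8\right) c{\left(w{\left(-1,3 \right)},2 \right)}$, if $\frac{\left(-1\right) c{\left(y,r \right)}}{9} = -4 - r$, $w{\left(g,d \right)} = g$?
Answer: $-108$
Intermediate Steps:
$c{\left(y,r \right)} = 36 + 9 r$ ($c{\left(y,r \right)} = - 9 \left(-4 - r\right) = 36 + 9 r$)
$- \left(10 - 8\right) c{\left(w{\left(-1,3 \right)},2 \right)} = - \left(10 - 8\right) \left(36 + 9 \cdot 2\right) = - \left(10 - 8\right) \left(36 + 18\right) = - 2 \cdot 54 = \left(-1\right) 108 = -108$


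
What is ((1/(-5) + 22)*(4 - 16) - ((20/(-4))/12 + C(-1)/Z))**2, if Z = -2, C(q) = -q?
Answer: 244640881/3600 ≈ 67956.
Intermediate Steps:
((1/(-5) + 22)*(4 - 16) - ((20/(-4))/12 + C(-1)/Z))**2 = ((1/(-5) + 22)*(4 - 16) - ((20/(-4))/12 - 1*(-1)/(-2)))**2 = ((-1/5 + 22)*(-12) - ((20*(-1/4))*(1/12) + 1*(-1/2)))**2 = ((109/5)*(-12) - (-5*1/12 - 1/2))**2 = (-1308/5 - (-5/12 - 1/2))**2 = (-1308/5 - 1*(-11/12))**2 = (-1308/5 + 11/12)**2 = (-15641/60)**2 = 244640881/3600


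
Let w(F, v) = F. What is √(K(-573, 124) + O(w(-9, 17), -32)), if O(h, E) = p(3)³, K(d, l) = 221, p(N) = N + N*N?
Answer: √1949 ≈ 44.147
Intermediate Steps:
p(N) = N + N²
O(h, E) = 1728 (O(h, E) = (3*(1 + 3))³ = (3*4)³ = 12³ = 1728)
√(K(-573, 124) + O(w(-9, 17), -32)) = √(221 + 1728) = √1949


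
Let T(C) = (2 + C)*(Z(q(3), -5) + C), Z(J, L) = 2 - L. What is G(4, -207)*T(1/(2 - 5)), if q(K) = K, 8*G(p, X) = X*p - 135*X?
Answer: 75325/2 ≈ 37663.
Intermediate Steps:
G(p, X) = -135*X/8 + X*p/8 (G(p, X) = (X*p - 135*X)/8 = (-135*X + X*p)/8 = -135*X/8 + X*p/8)
T(C) = (2 + C)*(7 + C) (T(C) = (2 + C)*((2 - 1*(-5)) + C) = (2 + C)*((2 + 5) + C) = (2 + C)*(7 + C))
G(4, -207)*T(1/(2 - 5)) = ((⅛)*(-207)*(-135 + 4))*(14 + (1/(2 - 5))² + 9/(2 - 5)) = ((⅛)*(-207)*(-131))*(14 + (1/(-3))² + 9/(-3)) = 27117*(14 + (-⅓)² + 9*(-⅓))/8 = 27117*(14 + ⅑ - 3)/8 = (27117/8)*(100/9) = 75325/2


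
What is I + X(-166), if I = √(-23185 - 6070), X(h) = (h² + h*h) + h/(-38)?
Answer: 1047211/19 + I*√29255 ≈ 55116.0 + 171.04*I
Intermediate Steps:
X(h) = 2*h² - h/38 (X(h) = (h² + h²) + h*(-1/38) = 2*h² - h/38)
I = I*√29255 (I = √(-29255) = I*√29255 ≈ 171.04*I)
I + X(-166) = I*√29255 + (1/38)*(-166)*(-1 + 76*(-166)) = I*√29255 + (1/38)*(-166)*(-1 - 12616) = I*√29255 + (1/38)*(-166)*(-12617) = I*√29255 + 1047211/19 = 1047211/19 + I*√29255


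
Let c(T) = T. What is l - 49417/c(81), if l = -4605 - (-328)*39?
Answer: 613730/81 ≈ 7576.9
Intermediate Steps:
l = 8187 (l = -4605 - 1*(-12792) = -4605 + 12792 = 8187)
l - 49417/c(81) = 8187 - 49417/81 = 613730/81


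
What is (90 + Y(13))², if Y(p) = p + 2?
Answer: 11025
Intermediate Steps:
Y(p) = 2 + p
(90 + Y(13))² = (90 + (2 + 13))² = (90 + 15)² = 105² = 11025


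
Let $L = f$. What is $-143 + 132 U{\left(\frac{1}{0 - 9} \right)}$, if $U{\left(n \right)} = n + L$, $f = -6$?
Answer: $- \frac{2849}{3} \approx -949.67$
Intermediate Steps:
$L = -6$
$U{\left(n \right)} = -6 + n$ ($U{\left(n \right)} = n - 6 = -6 + n$)
$-143 + 132 U{\left(\frac{1}{0 - 9} \right)} = -143 + 132 \left(-6 + \frac{1}{0 - 9}\right) = -143 + 132 \left(-6 + \frac{1}{-9}\right) = -143 + 132 \left(-6 - \frac{1}{9}\right) = -143 + 132 \left(- \frac{55}{9}\right) = -143 - \frac{2420}{3} = - \frac{2849}{3}$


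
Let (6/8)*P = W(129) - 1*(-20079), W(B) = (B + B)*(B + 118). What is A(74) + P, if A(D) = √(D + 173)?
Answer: 111740 + √247 ≈ 1.1176e+5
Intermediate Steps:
W(B) = 2*B*(118 + B) (W(B) = (2*B)*(118 + B) = 2*B*(118 + B))
A(D) = √(173 + D)
P = 111740 (P = 4*(2*129*(118 + 129) - 1*(-20079))/3 = 4*(2*129*247 + 20079)/3 = 4*(63726 + 20079)/3 = (4/3)*83805 = 111740)
A(74) + P = √(173 + 74) + 111740 = √247 + 111740 = 111740 + √247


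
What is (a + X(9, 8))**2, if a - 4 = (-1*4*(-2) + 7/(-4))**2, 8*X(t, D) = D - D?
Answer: 474721/256 ≈ 1854.4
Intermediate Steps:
X(t, D) = 0 (X(t, D) = (D - D)/8 = (1/8)*0 = 0)
a = 689/16 (a = 4 + (-1*4*(-2) + 7/(-4))**2 = 4 + (-4*(-2) + 7*(-1/4))**2 = 4 + (8 - 7/4)**2 = 4 + (25/4)**2 = 4 + 625/16 = 689/16 ≈ 43.063)
(a + X(9, 8))**2 = (689/16 + 0)**2 = (689/16)**2 = 474721/256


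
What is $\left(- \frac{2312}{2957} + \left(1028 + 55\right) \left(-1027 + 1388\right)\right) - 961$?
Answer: $\frac{1153233602}{2957} \approx 3.9 \cdot 10^{5}$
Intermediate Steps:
$\left(- \frac{2312}{2957} + \left(1028 + 55\right) \left(-1027 + 1388\right)\right) - 961 = \left(\left(-2312\right) \frac{1}{2957} + 1083 \cdot 361\right) - 961 = \left(- \frac{2312}{2957} + 390963\right) - 961 = \frac{1156075279}{2957} - 961 = \frac{1153233602}{2957}$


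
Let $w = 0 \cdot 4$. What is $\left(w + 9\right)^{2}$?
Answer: $81$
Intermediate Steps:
$w = 0$
$\left(w + 9\right)^{2} = \left(0 + 9\right)^{2} = 9^{2} = 81$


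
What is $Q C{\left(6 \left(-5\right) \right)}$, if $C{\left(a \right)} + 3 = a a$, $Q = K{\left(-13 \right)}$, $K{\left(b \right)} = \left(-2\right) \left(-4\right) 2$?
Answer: $14352$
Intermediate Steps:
$K{\left(b \right)} = 16$ ($K{\left(b \right)} = 8 \cdot 2 = 16$)
$Q = 16$
$C{\left(a \right)} = -3 + a^{2}$ ($C{\left(a \right)} = -3 + a a = -3 + a^{2}$)
$Q C{\left(6 \left(-5\right) \right)} = 16 \left(-3 + \left(6 \left(-5\right)\right)^{2}\right) = 16 \left(-3 + \left(-30\right)^{2}\right) = 16 \left(-3 + 900\right) = 16 \cdot 897 = 14352$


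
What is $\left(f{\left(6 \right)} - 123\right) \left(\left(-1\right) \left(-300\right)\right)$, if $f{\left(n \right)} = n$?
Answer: $-35100$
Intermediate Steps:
$\left(f{\left(6 \right)} - 123\right) \left(\left(-1\right) \left(-300\right)\right) = \left(6 - 123\right) \left(\left(-1\right) \left(-300\right)\right) = \left(-117\right) 300 = -35100$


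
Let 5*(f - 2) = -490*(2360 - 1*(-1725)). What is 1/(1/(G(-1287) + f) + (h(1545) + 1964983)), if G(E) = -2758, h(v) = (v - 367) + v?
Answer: 403086/793154740715 ≈ 5.0821e-7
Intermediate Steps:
h(v) = -367 + 2*v (h(v) = (-367 + v) + v = -367 + 2*v)
f = -400328 (f = 2 + (-490*(2360 - 1*(-1725)))/5 = 2 + (-490*(2360 + 1725))/5 = 2 + (-490*4085)/5 = 2 + (⅕)*(-2001650) = 2 - 400330 = -400328)
1/(1/(G(-1287) + f) + (h(1545) + 1964983)) = 1/(1/(-2758 - 400328) + ((-367 + 2*1545) + 1964983)) = 1/(1/(-403086) + ((-367 + 3090) + 1964983)) = 1/(-1/403086 + (2723 + 1964983)) = 1/(-1/403086 + 1967706) = 1/(793154740715/403086) = 403086/793154740715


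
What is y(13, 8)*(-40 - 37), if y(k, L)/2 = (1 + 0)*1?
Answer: -154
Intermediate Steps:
y(k, L) = 2 (y(k, L) = 2*((1 + 0)*1) = 2*(1*1) = 2*1 = 2)
y(13, 8)*(-40 - 37) = 2*(-40 - 37) = 2*(-77) = -154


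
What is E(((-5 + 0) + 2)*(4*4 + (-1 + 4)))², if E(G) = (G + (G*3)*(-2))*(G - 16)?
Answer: 432848025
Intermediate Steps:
E(G) = -5*G*(-16 + G) (E(G) = (G + (3*G)*(-2))*(-16 + G) = (G - 6*G)*(-16 + G) = (-5*G)*(-16 + G) = -5*G*(-16 + G))
E(((-5 + 0) + 2)*(4*4 + (-1 + 4)))² = (5*(((-5 + 0) + 2)*(4*4 + (-1 + 4)))*(16 - ((-5 + 0) + 2)*(4*4 + (-1 + 4))))² = (5*((-5 + 2)*(16 + 3))*(16 - (-5 + 2)*(16 + 3)))² = (5*(-3*19)*(16 - (-3)*19))² = (5*(-57)*(16 - 1*(-57)))² = (5*(-57)*(16 + 57))² = (5*(-57)*73)² = (-20805)² = 432848025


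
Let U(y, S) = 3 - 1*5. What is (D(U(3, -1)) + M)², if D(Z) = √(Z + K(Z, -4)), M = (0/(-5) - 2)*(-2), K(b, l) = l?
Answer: (4 + I*√6)² ≈ 10.0 + 19.596*I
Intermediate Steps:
U(y, S) = -2 (U(y, S) = 3 - 5 = -2)
M = 4 (M = (0*(-⅕) - 2)*(-2) = (0 - 2)*(-2) = -2*(-2) = 4)
D(Z) = √(-4 + Z) (D(Z) = √(Z - 4) = √(-4 + Z))
(D(U(3, -1)) + M)² = (√(-4 - 2) + 4)² = (√(-6) + 4)² = (I*√6 + 4)² = (4 + I*√6)²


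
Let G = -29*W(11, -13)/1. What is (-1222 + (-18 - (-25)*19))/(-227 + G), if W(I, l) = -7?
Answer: 255/8 ≈ 31.875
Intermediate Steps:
G = 203 (G = -(-203)/1 = -(-203) = -29*(-7) = 203)
(-1222 + (-18 - (-25)*19))/(-227 + G) = (-1222 + (-18 - (-25)*19))/(-227 + 203) = (-1222 + (-18 - 25*(-19)))/(-24) = (-1222 + (-18 + 475))*(-1/24) = (-1222 + 457)*(-1/24) = -765*(-1/24) = 255/8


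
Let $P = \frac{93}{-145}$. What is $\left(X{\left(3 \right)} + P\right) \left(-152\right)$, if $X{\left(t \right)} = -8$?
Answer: $\frac{190456}{145} \approx 1313.5$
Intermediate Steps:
$P = - \frac{93}{145}$ ($P = 93 \left(- \frac{1}{145}\right) = - \frac{93}{145} \approx -0.64138$)
$\left(X{\left(3 \right)} + P\right) \left(-152\right) = \left(-8 - \frac{93}{145}\right) \left(-152\right) = \left(- \frac{1253}{145}\right) \left(-152\right) = \frac{190456}{145}$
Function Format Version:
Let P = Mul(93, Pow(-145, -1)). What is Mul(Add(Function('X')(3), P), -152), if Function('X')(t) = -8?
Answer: Rational(190456, 145) ≈ 1313.5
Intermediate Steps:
P = Rational(-93, 145) (P = Mul(93, Rational(-1, 145)) = Rational(-93, 145) ≈ -0.64138)
Mul(Add(Function('X')(3), P), -152) = Mul(Add(-8, Rational(-93, 145)), -152) = Mul(Rational(-1253, 145), -152) = Rational(190456, 145)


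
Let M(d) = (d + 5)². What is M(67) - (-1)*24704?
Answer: 29888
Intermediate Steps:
M(d) = (5 + d)²
M(67) - (-1)*24704 = (5 + 67)² - (-1)*24704 = 72² - 1*(-24704) = 5184 + 24704 = 29888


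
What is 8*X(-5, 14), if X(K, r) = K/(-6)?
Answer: 20/3 ≈ 6.6667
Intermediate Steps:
X(K, r) = -K/6 (X(K, r) = K*(-⅙) = -K/6)
8*X(-5, 14) = 8*(-⅙*(-5)) = 8*(⅚) = 20/3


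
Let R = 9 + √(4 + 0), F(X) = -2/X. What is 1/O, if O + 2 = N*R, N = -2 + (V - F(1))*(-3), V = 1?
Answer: -1/123 ≈ -0.0081301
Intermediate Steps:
R = 11 (R = 9 + √4 = 9 + 2 = 11)
N = -11 (N = -2 + (1 - (-2)/1)*(-3) = -2 + (1 - (-2))*(-3) = -2 + (1 - 1*(-2))*(-3) = -2 + (1 + 2)*(-3) = -2 + 3*(-3) = -2 - 9 = -11)
O = -123 (O = -2 - 11*11 = -2 - 121 = -123)
1/O = 1/(-123) = -1/123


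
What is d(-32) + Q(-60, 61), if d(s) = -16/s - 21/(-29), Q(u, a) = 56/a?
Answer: 7579/3538 ≈ 2.1422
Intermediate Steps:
d(s) = 21/29 - 16/s (d(s) = -16/s - 21*(-1/29) = -16/s + 21/29 = 21/29 - 16/s)
d(-32) + Q(-60, 61) = (21/29 - 16/(-32)) + 56/61 = (21/29 - 16*(-1/32)) + 56*(1/61) = (21/29 + ½) + 56/61 = 71/58 + 56/61 = 7579/3538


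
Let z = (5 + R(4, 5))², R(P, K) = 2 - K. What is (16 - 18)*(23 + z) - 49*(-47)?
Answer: 2249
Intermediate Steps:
z = 4 (z = (5 + (2 - 1*5))² = (5 + (2 - 5))² = (5 - 3)² = 2² = 4)
(16 - 18)*(23 + z) - 49*(-47) = (16 - 18)*(23 + 4) - 49*(-47) = -2*27 + 2303 = -54 + 2303 = 2249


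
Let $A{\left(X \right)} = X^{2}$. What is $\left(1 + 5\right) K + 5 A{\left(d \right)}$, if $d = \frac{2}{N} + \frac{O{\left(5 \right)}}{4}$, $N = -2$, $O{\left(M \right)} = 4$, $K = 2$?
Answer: $12$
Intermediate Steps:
$d = 0$ ($d = \frac{2}{-2} + \frac{4}{4} = 2 \left(- \frac{1}{2}\right) + 4 \cdot \frac{1}{4} = -1 + 1 = 0$)
$\left(1 + 5\right) K + 5 A{\left(d \right)} = \left(1 + 5\right) 2 + 5 \cdot 0^{2} = 6 \cdot 2 + 5 \cdot 0 = 12 + 0 = 12$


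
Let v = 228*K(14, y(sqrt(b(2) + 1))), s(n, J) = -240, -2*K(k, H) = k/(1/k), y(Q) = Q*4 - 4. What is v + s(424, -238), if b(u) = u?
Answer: -22584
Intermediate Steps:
y(Q) = -4 + 4*Q (y(Q) = 4*Q - 4 = -4 + 4*Q)
K(k, H) = -k**2/2 (K(k, H) = -k/(2*(1/k)) = -k*k/2 = -k**2/2)
v = -22344 (v = 228*(-1/2*14**2) = 228*(-1/2*196) = 228*(-98) = -22344)
v + s(424, -238) = -22344 - 240 = -22584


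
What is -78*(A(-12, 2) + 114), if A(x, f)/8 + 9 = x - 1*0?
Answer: 4212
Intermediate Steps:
A(x, f) = -72 + 8*x (A(x, f) = -72 + 8*(x - 1*0) = -72 + 8*(x + 0) = -72 + 8*x)
-78*(A(-12, 2) + 114) = -78*((-72 + 8*(-12)) + 114) = -78*((-72 - 96) + 114) = -78*(-168 + 114) = -78*(-54) = 4212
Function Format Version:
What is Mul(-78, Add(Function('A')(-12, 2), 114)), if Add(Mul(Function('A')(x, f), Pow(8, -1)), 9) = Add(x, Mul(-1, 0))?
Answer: 4212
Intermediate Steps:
Function('A')(x, f) = Add(-72, Mul(8, x)) (Function('A')(x, f) = Add(-72, Mul(8, Add(x, Mul(-1, 0)))) = Add(-72, Mul(8, Add(x, 0))) = Add(-72, Mul(8, x)))
Mul(-78, Add(Function('A')(-12, 2), 114)) = Mul(-78, Add(Add(-72, Mul(8, -12)), 114)) = Mul(-78, Add(Add(-72, -96), 114)) = Mul(-78, Add(-168, 114)) = Mul(-78, -54) = 4212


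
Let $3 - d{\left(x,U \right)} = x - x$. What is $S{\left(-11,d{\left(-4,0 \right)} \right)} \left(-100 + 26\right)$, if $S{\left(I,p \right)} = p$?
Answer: $-222$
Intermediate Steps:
$d{\left(x,U \right)} = 3$ ($d{\left(x,U \right)} = 3 - \left(x - x\right) = 3 - 0 = 3 + 0 = 3$)
$S{\left(-11,d{\left(-4,0 \right)} \right)} \left(-100 + 26\right) = 3 \left(-100 + 26\right) = 3 \left(-74\right) = -222$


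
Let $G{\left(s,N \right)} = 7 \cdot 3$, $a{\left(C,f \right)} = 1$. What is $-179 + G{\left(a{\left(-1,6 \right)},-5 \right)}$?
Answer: $-158$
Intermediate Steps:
$G{\left(s,N \right)} = 21$
$-179 + G{\left(a{\left(-1,6 \right)},-5 \right)} = -179 + 21 = -158$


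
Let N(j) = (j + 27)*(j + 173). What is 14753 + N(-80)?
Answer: 9824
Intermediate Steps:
N(j) = (27 + j)*(173 + j)
14753 + N(-80) = 14753 + (4671 + (-80)² + 200*(-80)) = 14753 + (4671 + 6400 - 16000) = 14753 - 4929 = 9824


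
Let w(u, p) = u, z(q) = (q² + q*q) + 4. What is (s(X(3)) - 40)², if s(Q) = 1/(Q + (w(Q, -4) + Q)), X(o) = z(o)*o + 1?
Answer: 64625521/40401 ≈ 1599.6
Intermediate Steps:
z(q) = 4 + 2*q² (z(q) = (q² + q²) + 4 = 2*q² + 4 = 4 + 2*q²)
X(o) = 1 + o*(4 + 2*o²) (X(o) = (4 + 2*o²)*o + 1 = o*(4 + 2*o²) + 1 = 1 + o*(4 + 2*o²))
s(Q) = 1/(3*Q) (s(Q) = 1/(Q + (Q + Q)) = 1/(Q + 2*Q) = 1/(3*Q))
(s(X(3)) - 40)² = (1/(3*(1 + 2*3*(2 + 3²))) - 40)² = (1/(3*(1 + 2*3*(2 + 9))) - 40)² = (1/(3*(1 + 2*3*11)) - 40)² = (1/(3*(1 + 66)) - 40)² = ((⅓)/67 - 40)² = ((⅓)*(1/67) - 40)² = (1/201 - 40)² = (-8039/201)² = 64625521/40401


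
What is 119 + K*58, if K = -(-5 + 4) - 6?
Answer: -171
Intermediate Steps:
K = -5 (K = -1*(-1) - 6 = 1 - 6 = -5)
119 + K*58 = 119 - 5*58 = 119 - 290 = -171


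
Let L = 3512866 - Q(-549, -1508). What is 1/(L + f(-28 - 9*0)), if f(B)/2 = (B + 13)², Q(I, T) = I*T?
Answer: 1/2685424 ≈ 3.7238e-7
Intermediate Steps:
f(B) = 2*(13 + B)² (f(B) = 2*(B + 13)² = 2*(13 + B)²)
L = 2684974 (L = 3512866 - (-549)*(-1508) = 3512866 - 1*827892 = 3512866 - 827892 = 2684974)
1/(L + f(-28 - 9*0)) = 1/(2684974 + 2*(13 + (-28 - 9*0))²) = 1/(2684974 + 2*(13 + (-28 + 0))²) = 1/(2684974 + 2*(13 - 28)²) = 1/(2684974 + 2*(-15)²) = 1/(2684974 + 2*225) = 1/(2684974 + 450) = 1/2685424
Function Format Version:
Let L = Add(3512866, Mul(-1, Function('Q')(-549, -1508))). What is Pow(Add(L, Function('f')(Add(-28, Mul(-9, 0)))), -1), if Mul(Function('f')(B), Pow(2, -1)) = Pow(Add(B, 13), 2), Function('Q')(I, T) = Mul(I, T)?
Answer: Rational(1, 2685424) ≈ 3.7238e-7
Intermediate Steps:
Function('f')(B) = Mul(2, Pow(Add(13, B), 2)) (Function('f')(B) = Mul(2, Pow(Add(B, 13), 2)) = Mul(2, Pow(Add(13, B), 2)))
L = 2684974 (L = Add(3512866, Mul(-1, Mul(-549, -1508))) = Add(3512866, Mul(-1, 827892)) = Add(3512866, -827892) = 2684974)
Pow(Add(L, Function('f')(Add(-28, Mul(-9, 0)))), -1) = Pow(Add(2684974, Mul(2, Pow(Add(13, Add(-28, Mul(-9, 0))), 2))), -1) = Pow(Add(2684974, Mul(2, Pow(Add(13, Add(-28, 0)), 2))), -1) = Pow(Add(2684974, Mul(2, Pow(Add(13, -28), 2))), -1) = Pow(Add(2684974, Mul(2, Pow(-15, 2))), -1) = Pow(Add(2684974, Mul(2, 225)), -1) = Pow(Add(2684974, 450), -1) = Pow(2685424, -1) = Rational(1, 2685424)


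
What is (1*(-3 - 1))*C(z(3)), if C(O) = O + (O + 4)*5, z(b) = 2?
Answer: -128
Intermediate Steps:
C(O) = 20 + 6*O (C(O) = O + (4 + O)*5 = O + (20 + 5*O) = 20 + 6*O)
(1*(-3 - 1))*C(z(3)) = (1*(-3 - 1))*(20 + 6*2) = (1*(-4))*(20 + 12) = -4*32 = -128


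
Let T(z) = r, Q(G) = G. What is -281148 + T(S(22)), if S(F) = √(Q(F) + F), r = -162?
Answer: -281310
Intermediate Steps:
S(F) = √2*√F (S(F) = √(F + F) = √(2*F) = √2*√F)
T(z) = -162
-281148 + T(S(22)) = -281148 - 162 = -281310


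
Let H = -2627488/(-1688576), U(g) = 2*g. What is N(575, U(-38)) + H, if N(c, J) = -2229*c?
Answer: -67631344291/52768 ≈ -1.2817e+6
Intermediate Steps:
H = 82109/52768 (H = -2627488*(-1/1688576) = 82109/52768 ≈ 1.5560)
N(575, U(-38)) + H = -2229*575 + 82109/52768 = -1281675 + 82109/52768 = -67631344291/52768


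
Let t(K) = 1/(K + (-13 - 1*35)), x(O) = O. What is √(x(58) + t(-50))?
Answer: √11366/14 ≈ 7.6151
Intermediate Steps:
t(K) = 1/(-48 + K) (t(K) = 1/(K + (-13 - 35)) = 1/(K - 48) = 1/(-48 + K))
√(x(58) + t(-50)) = √(58 + 1/(-48 - 50)) = √(58 + 1/(-98)) = √(58 - 1/98) = √(5683/98) = √11366/14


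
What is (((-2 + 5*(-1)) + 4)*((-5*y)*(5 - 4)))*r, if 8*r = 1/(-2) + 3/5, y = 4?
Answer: ¾ ≈ 0.75000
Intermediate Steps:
r = 1/80 (r = (1/(-2) + 3/5)/8 = (1*(-½) + 3*(⅕))/8 = (-½ + ⅗)/8 = (⅛)*(⅒) = 1/80 ≈ 0.012500)
(((-2 + 5*(-1)) + 4)*((-5*y)*(5 - 4)))*r = (((-2 + 5*(-1)) + 4)*((-5*4)*(5 - 4)))*(1/80) = (((-2 - 5) + 4)*(-20*1))*(1/80) = ((-7 + 4)*(-20))*(1/80) = -3*(-20)*(1/80) = 60*(1/80) = ¾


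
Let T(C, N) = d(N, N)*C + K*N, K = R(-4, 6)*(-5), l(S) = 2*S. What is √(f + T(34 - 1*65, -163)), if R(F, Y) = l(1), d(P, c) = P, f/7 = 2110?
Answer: √21453 ≈ 146.47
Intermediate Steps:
f = 14770 (f = 7*2110 = 14770)
R(F, Y) = 2 (R(F, Y) = 2*1 = 2)
K = -10 (K = 2*(-5) = -10)
T(C, N) = -10*N + C*N (T(C, N) = N*C - 10*N = C*N - 10*N = -10*N + C*N)
√(f + T(34 - 1*65, -163)) = √(14770 - 163*(-10 + (34 - 1*65))) = √(14770 - 163*(-10 + (34 - 65))) = √(14770 - 163*(-10 - 31)) = √(14770 - 163*(-41)) = √(14770 + 6683) = √21453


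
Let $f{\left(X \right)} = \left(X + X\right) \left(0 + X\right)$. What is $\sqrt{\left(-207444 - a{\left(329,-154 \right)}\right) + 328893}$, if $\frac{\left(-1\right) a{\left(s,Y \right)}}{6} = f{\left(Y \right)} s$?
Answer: $3 \sqrt{10416913} \approx 9682.6$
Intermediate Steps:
$f{\left(X \right)} = 2 X^{2}$ ($f{\left(X \right)} = 2 X X = 2 X^{2}$)
$a{\left(s,Y \right)} = - 12 s Y^{2}$ ($a{\left(s,Y \right)} = - 6 \cdot 2 Y^{2} s = - 6 \cdot 2 s Y^{2} = - 12 s Y^{2}$)
$\sqrt{\left(-207444 - a{\left(329,-154 \right)}\right) + 328893} = \sqrt{\left(-207444 - \left(-12\right) 329 \left(-154\right)^{2}\right) + 328893} = \sqrt{\left(-207444 - \left(-12\right) 329 \cdot 23716\right) + 328893} = \sqrt{\left(-207444 - -93630768\right) + 328893} = \sqrt{\left(-207444 + 93630768\right) + 328893} = \sqrt{93423324 + 328893} = \sqrt{93752217} = 3 \sqrt{10416913}$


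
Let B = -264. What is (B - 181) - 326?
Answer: -771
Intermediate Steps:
(B - 181) - 326 = (-264 - 181) - 326 = -445 - 326 = -771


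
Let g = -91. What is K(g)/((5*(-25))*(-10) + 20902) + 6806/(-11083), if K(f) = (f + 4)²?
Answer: -22293095/81836872 ≈ -0.27241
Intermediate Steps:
K(f) = (4 + f)²
K(g)/((5*(-25))*(-10) + 20902) + 6806/(-11083) = (4 - 91)²/((5*(-25))*(-10) + 20902) + 6806/(-11083) = (-87)²/(-125*(-10) + 20902) + 6806*(-1/11083) = 7569/(1250 + 20902) - 6806/11083 = 7569/22152 - 6806/11083 = 7569*(1/22152) - 6806/11083 = 2523/7384 - 6806/11083 = -22293095/81836872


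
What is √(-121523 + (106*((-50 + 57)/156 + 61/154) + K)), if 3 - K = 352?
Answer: I*√4394485040946/6006 ≈ 349.03*I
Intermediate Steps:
K = -349 (K = 3 - 1*352 = 3 - 352 = -349)
√(-121523 + (106*((-50 + 57)/156 + 61/154) + K)) = √(-121523 + (106*((-50 + 57)/156 + 61/154) - 349)) = √(-121523 + (106*(7*(1/156) + 61*(1/154)) - 349)) = √(-121523 + (106*(7/156 + 61/154) - 349)) = √(-121523 + (106*(5297/12012) - 349)) = √(-121523 + (280741/6006 - 349)) = √(-121523 - 1815353/6006) = √(-731682491/6006) = I*√4394485040946/6006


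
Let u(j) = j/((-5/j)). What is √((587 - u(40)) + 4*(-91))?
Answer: √543 ≈ 23.302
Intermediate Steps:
u(j) = -j²/5 (u(j) = j*(-j/5) = -j²/5)
√((587 - u(40)) + 4*(-91)) = √((587 - (-1)*40²/5) + 4*(-91)) = √((587 - (-1)*1600/5) - 364) = √((587 - 1*(-320)) - 364) = √((587 + 320) - 364) = √(907 - 364) = √543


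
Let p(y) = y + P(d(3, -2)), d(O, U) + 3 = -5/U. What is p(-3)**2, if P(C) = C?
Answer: 49/4 ≈ 12.250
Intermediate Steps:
d(O, U) = -3 - 5/U
p(y) = -1/2 + y (p(y) = y + (-3 - 5/(-2)) = y + (-3 - 5*(-1/2)) = y + (-3 + 5/2) = y - 1/2 = -1/2 + y)
p(-3)**2 = (-1/2 - 3)**2 = (-7/2)**2 = 49/4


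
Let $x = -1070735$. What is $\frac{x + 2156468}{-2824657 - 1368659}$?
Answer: $- \frac{120637}{465924} \approx -0.25892$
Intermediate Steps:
$\frac{x + 2156468}{-2824657 - 1368659} = \frac{-1070735 + 2156468}{-2824657 - 1368659} = \frac{1085733}{-4193316} = 1085733 \left(- \frac{1}{4193316}\right) = - \frac{120637}{465924}$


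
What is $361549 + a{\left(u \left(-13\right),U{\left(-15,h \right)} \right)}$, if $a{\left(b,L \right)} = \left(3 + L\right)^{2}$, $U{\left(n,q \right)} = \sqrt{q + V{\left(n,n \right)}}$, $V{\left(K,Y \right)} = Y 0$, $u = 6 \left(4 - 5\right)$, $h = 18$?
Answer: $361576 + 18 \sqrt{2} \approx 3.616 \cdot 10^{5}$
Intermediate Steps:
$u = -6$ ($u = 6 \left(-1\right) = -6$)
$V{\left(K,Y \right)} = 0$
$U{\left(n,q \right)} = \sqrt{q}$ ($U{\left(n,q \right)} = \sqrt{q + 0} = \sqrt{q}$)
$361549 + a{\left(u \left(-13\right),U{\left(-15,h \right)} \right)} = 361549 + \left(3 + \sqrt{18}\right)^{2} = 361549 + \left(3 + 3 \sqrt{2}\right)^{2}$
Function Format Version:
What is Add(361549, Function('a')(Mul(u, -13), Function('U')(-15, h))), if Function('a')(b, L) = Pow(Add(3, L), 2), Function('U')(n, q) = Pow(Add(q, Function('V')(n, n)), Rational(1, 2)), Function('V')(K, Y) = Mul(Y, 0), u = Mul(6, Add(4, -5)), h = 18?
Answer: Add(361576, Mul(18, Pow(2, Rational(1, 2)))) ≈ 3.6160e+5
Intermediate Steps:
u = -6 (u = Mul(6, -1) = -6)
Function('V')(K, Y) = 0
Function('U')(n, q) = Pow(q, Rational(1, 2)) (Function('U')(n, q) = Pow(Add(q, 0), Rational(1, 2)) = Pow(q, Rational(1, 2)))
Add(361549, Function('a')(Mul(u, -13), Function('U')(-15, h))) = Add(361549, Pow(Add(3, Pow(18, Rational(1, 2))), 2)) = Add(361549, Pow(Add(3, Mul(3, Pow(2, Rational(1, 2)))), 2))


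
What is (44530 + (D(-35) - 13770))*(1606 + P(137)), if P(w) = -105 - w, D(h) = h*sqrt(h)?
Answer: 41956640 - 47740*I*sqrt(35) ≈ 4.1957e+7 - 2.8243e+5*I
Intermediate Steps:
D(h) = h**(3/2)
(44530 + (D(-35) - 13770))*(1606 + P(137)) = (44530 + ((-35)**(3/2) - 13770))*(1606 + (-105 - 1*137)) = (44530 + (-35*I*sqrt(35) - 13770))*(1606 + (-105 - 137)) = (44530 + (-13770 - 35*I*sqrt(35)))*(1606 - 242) = (30760 - 35*I*sqrt(35))*1364 = 41956640 - 47740*I*sqrt(35)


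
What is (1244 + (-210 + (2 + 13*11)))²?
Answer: 1390041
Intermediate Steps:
(1244 + (-210 + (2 + 13*11)))² = (1244 + (-210 + (2 + 143)))² = (1244 + (-210 + 145))² = (1244 - 65)² = 1179² = 1390041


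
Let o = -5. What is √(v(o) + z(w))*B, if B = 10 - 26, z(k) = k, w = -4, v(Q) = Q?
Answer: -48*I ≈ -48.0*I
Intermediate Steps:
B = -16
√(v(o) + z(w))*B = √(-5 - 4)*(-16) = √(-9)*(-16) = (3*I)*(-16) = -48*I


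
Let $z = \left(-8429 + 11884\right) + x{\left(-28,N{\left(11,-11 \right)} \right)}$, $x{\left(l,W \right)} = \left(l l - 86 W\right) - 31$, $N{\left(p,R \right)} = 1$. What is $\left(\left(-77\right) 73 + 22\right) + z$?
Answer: $-1477$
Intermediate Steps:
$x{\left(l,W \right)} = -31 + l^{2} - 86 W$ ($x{\left(l,W \right)} = \left(l^{2} - 86 W\right) - 31 = -31 + l^{2} - 86 W$)
$z = 4122$ ($z = \left(-8429 + 11884\right) - \left(117 - 784\right) = 3455 - -667 = 3455 + 667 = 4122$)
$\left(\left(-77\right) 73 + 22\right) + z = \left(\left(-77\right) 73 + 22\right) + 4122 = \left(-5621 + 22\right) + 4122 = -5599 + 4122 = -1477$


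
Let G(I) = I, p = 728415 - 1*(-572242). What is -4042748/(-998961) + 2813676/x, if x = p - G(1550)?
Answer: 8062714816672/1297757227827 ≈ 6.2128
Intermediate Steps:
p = 1300657 (p = 728415 + 572242 = 1300657)
x = 1299107 (x = 1300657 - 1*1550 = 1300657 - 1550 = 1299107)
-4042748/(-998961) + 2813676/x = -4042748/(-998961) + 2813676/1299107 = -4042748*(-1/998961) + 2813676*(1/1299107) = 4042748/998961 + 2813676/1299107 = 8062714816672/1297757227827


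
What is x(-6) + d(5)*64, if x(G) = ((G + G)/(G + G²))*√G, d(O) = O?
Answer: 320 - 2*I*√6/5 ≈ 320.0 - 0.9798*I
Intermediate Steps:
x(G) = 2*G^(3/2)/(G + G²) (x(G) = ((2*G)/(G + G²))*√G = (2*G/(G + G²))*√G = 2*G^(3/2)/(G + G²))
x(-6) + d(5)*64 = 2*√(-6)/(1 - 6) + 5*64 = 2*(I*√6)/(-5) + 320 = 2*(I*√6)*(-⅕) + 320 = -2*I*√6/5 + 320 = 320 - 2*I*√6/5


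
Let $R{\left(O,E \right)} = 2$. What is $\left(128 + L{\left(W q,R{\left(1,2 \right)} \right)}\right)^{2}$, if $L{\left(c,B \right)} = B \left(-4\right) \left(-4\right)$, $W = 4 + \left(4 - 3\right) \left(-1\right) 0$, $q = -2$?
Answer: $25600$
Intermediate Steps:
$W = 4$ ($W = 4 + 1 \left(-1\right) 0 = 4 - 0 = 4 + 0 = 4$)
$L{\left(c,B \right)} = 16 B$ ($L{\left(c,B \right)} = - 4 B \left(-4\right) = 16 B$)
$\left(128 + L{\left(W q,R{\left(1,2 \right)} \right)}\right)^{2} = \left(128 + 16 \cdot 2\right)^{2} = \left(128 + 32\right)^{2} = 160^{2} = 25600$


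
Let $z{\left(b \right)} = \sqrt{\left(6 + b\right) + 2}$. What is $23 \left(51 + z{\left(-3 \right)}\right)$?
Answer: $1173 + 23 \sqrt{5} \approx 1224.4$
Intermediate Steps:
$z{\left(b \right)} = \sqrt{8 + b}$
$23 \left(51 + z{\left(-3 \right)}\right) = 23 \left(51 + \sqrt{8 - 3}\right) = 23 \left(51 + \sqrt{5}\right) = 1173 + 23 \sqrt{5}$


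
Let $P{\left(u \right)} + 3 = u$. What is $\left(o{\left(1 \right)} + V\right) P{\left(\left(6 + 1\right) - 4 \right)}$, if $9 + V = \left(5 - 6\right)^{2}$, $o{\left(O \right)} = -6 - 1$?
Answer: $0$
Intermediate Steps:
$P{\left(u \right)} = -3 + u$
$o{\left(O \right)} = -7$
$V = -8$ ($V = -9 + \left(5 - 6\right)^{2} = -9 + \left(-1\right)^{2} = -9 + 1 = -8$)
$\left(o{\left(1 \right)} + V\right) P{\left(\left(6 + 1\right) - 4 \right)} = \left(-7 - 8\right) \left(-3 + \left(\left(6 + 1\right) - 4\right)\right) = - 15 \left(-3 + \left(7 - 4\right)\right) = - 15 \left(-3 + 3\right) = \left(-15\right) 0 = 0$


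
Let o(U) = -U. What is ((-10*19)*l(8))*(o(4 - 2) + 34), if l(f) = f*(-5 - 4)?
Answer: 437760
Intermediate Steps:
l(f) = -9*f (l(f) = f*(-9) = -9*f)
((-10*19)*l(8))*(o(4 - 2) + 34) = ((-10*19)*(-9*8))*(-(4 - 2) + 34) = (-190*(-72))*(-1*2 + 34) = 13680*(-2 + 34) = 13680*32 = 437760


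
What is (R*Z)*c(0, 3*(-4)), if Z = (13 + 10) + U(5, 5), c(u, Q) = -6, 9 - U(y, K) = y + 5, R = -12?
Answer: 1584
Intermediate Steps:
U(y, K) = 4 - y (U(y, K) = 9 - (y + 5) = 9 - (5 + y) = 9 + (-5 - y) = 4 - y)
Z = 22 (Z = (13 + 10) + (4 - 1*5) = 23 + (4 - 5) = 23 - 1 = 22)
(R*Z)*c(0, 3*(-4)) = -12*22*(-6) = -264*(-6) = 1584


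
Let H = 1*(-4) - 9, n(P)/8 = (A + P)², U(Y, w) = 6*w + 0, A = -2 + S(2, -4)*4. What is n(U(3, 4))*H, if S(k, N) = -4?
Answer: -3744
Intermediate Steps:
A = -18 (A = -2 - 4*4 = -2 - 16 = -18)
U(Y, w) = 6*w
n(P) = 8*(-18 + P)²
H = -13 (H = -4 - 9 = -13)
n(U(3, 4))*H = (8*(-18 + 6*4)²)*(-13) = (8*(-18 + 24)²)*(-13) = (8*6²)*(-13) = (8*36)*(-13) = 288*(-13) = -3744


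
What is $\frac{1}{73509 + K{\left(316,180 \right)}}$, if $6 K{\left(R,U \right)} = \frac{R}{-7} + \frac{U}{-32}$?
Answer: $\frac{336}{24696181} \approx 1.3605 \cdot 10^{-5}$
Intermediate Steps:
$K{\left(R,U \right)} = - \frac{R}{42} - \frac{U}{192}$ ($K{\left(R,U \right)} = \frac{\frac{R}{-7} + \frac{U}{-32}}{6} = \frac{R \left(- \frac{1}{7}\right) + U \left(- \frac{1}{32}\right)}{6} = \frac{- \frac{R}{7} - \frac{U}{32}}{6} = - \frac{R}{42} - \frac{U}{192}$)
$\frac{1}{73509 + K{\left(316,180 \right)}} = \frac{1}{73509 - \frac{2843}{336}} = \frac{1}{\frac{24696181}{336}} = \frac{336}{24696181}$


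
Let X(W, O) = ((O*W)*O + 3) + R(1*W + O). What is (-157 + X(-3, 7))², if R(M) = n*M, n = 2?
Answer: 85849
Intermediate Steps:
R(M) = 2*M
X(W, O) = 3 + 2*O + 2*W + W*O² (X(W, O) = ((O*W)*O + 3) + 2*(1*W + O) = (W*O² + 3) + 2*(W + O) = (3 + W*O²) + 2*(O + W) = (3 + W*O²) + (2*O + 2*W) = 3 + 2*O + 2*W + W*O²)
(-157 + X(-3, 7))² = (-157 + (3 + 2*7 + 2*(-3) - 3*7²))² = (-157 + (3 + 14 - 6 - 3*49))² = (-157 + (3 + 14 - 6 - 147))² = (-157 - 136)² = (-293)² = 85849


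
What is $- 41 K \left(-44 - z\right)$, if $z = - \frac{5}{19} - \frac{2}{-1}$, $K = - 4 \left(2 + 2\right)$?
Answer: $- \frac{570064}{19} \approx -30003.0$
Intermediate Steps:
$K = -16$ ($K = \left(-4\right) 4 = -16$)
$z = \frac{33}{19}$ ($z = \left(-5\right) \frac{1}{19} - -2 = - \frac{5}{19} + 2 = \frac{33}{19} \approx 1.7368$)
$- 41 K \left(-44 - z\right) = \left(-41\right) \left(-16\right) \left(-44 - \frac{33}{19}\right) = 656 \left(-44 - \frac{33}{19}\right) = 656 \left(- \frac{869}{19}\right) = - \frac{570064}{19}$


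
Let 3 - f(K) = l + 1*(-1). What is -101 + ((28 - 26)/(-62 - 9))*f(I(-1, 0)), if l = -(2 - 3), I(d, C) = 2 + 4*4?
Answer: -7177/71 ≈ -101.08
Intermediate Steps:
I(d, C) = 18 (I(d, C) = 2 + 16 = 18)
l = 1 (l = -1*(-1) = 1)
f(K) = 3 (f(K) = 3 - (1 + 1*(-1)) = 3 - (1 - 1) = 3 - 1*0 = 3 + 0 = 3)
-101 + ((28 - 26)/(-62 - 9))*f(I(-1, 0)) = -101 + ((28 - 26)/(-62 - 9))*3 = -101 + (2/(-71))*3 = -101 + (2*(-1/71))*3 = -101 - 2/71*3 = -101 - 6/71 = -7177/71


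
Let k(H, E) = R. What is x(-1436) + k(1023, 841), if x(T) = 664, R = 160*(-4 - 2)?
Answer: -296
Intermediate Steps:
R = -960 (R = 160*(-6) = -960)
k(H, E) = -960
x(-1436) + k(1023, 841) = 664 - 960 = -296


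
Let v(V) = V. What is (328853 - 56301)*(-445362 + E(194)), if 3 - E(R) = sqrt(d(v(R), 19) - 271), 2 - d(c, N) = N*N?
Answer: -121383486168 - 817656*I*sqrt(70) ≈ -1.2138e+11 - 6.841e+6*I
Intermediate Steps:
d(c, N) = 2 - N**2 (d(c, N) = 2 - N*N = 2 - N**2)
E(R) = 3 - 3*I*sqrt(70) (E(R) = 3 - sqrt((2 - 1*19**2) - 271) = 3 - sqrt((2 - 1*361) - 271) = 3 - sqrt((2 - 361) - 271) = 3 - sqrt(-359 - 271) = 3 - sqrt(-630) = 3 - 3*I*sqrt(70))
(328853 - 56301)*(-445362 + E(194)) = (328853 - 56301)*(-445362 + (3 - 3*I*sqrt(70))) = 272552*(-445359 - 3*I*sqrt(70)) = -121383486168 - 817656*I*sqrt(70)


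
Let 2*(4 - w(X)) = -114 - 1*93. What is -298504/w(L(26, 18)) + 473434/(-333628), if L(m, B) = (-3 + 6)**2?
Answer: -99640186667/35865010 ≈ -2778.2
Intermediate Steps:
L(m, B) = 9 (L(m, B) = 3**2 = 9)
w(X) = 215/2 (w(X) = 4 - (-114 - 1*93)/2 = 4 - (-114 - 93)/2 = 4 - 1/2*(-207) = 4 + 207/2 = 215/2)
-298504/w(L(26, 18)) + 473434/(-333628) = -298504/215/2 + 473434/(-333628) = -298504*2/215 + 473434*(-1/333628) = -597008/215 - 236717/166814 = -99640186667/35865010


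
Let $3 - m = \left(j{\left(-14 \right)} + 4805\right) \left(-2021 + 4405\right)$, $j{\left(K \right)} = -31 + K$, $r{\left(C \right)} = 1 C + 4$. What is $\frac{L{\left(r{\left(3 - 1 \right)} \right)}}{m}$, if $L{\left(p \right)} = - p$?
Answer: $\frac{6}{11347837} \approx 5.2873 \cdot 10^{-7}$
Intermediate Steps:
$r{\left(C \right)} = 4 + C$ ($r{\left(C \right)} = C + 4 = 4 + C$)
$m = -11347837$ ($m = 3 - \left(\left(-31 - 14\right) + 4805\right) \left(-2021 + 4405\right) = 3 - \left(-45 + 4805\right) 2384 = 3 - 4760 \cdot 2384 = 3 - 11347840 = -11347837$)
$\frac{L{\left(r{\left(3 - 1 \right)} \right)}}{m} = \frac{\left(-1\right) \left(4 + \left(3 - 1\right)\right)}{-11347837} = - (4 + \left(3 - 1\right)) \left(- \frac{1}{11347837}\right) = - (4 + 2) \left(- \frac{1}{11347837}\right) = \left(-1\right) 6 \left(- \frac{1}{11347837}\right) = \left(-6\right) \left(- \frac{1}{11347837}\right) = \frac{6}{11347837}$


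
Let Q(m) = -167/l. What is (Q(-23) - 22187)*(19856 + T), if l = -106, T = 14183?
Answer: -80047984545/106 ≈ -7.5517e+8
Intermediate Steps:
Q(m) = 167/106 (Q(m) = -167/(-106) = -167*(-1/106) = 167/106)
(Q(-23) - 22187)*(19856 + T) = (167/106 - 22187)*(19856 + 14183) = -2351655/106*34039 = -80047984545/106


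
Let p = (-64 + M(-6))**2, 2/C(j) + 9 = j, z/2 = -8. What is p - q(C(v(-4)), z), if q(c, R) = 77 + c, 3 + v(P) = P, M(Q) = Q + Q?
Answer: 45593/8 ≈ 5699.1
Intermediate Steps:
M(Q) = 2*Q
v(P) = -3 + P
z = -16 (z = 2*(-8) = -16)
C(j) = 2/(-9 + j)
p = 5776 (p = (-64 + 2*(-6))**2 = (-64 - 12)**2 = (-76)**2 = 5776)
p - q(C(v(-4)), z) = 5776 - (77 + 2/(-9 + (-3 - 4))) = 5776 - (77 + 2/(-9 - 7)) = 5776 - (77 + 2/(-16)) = 5776 - (77 + 2*(-1/16)) = 5776 - (77 - 1/8) = 5776 - 1*615/8 = 5776 - 615/8 = 45593/8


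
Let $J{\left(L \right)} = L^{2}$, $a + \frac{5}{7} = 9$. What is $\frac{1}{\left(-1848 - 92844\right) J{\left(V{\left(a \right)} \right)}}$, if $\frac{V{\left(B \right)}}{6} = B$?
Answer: $- \frac{49}{11467579968} \approx -4.2729 \cdot 10^{-9}$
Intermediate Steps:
$a = \frac{58}{7}$ ($a = - \frac{5}{7} + 9 = \frac{58}{7} \approx 8.2857$)
$V{\left(B \right)} = 6 B$
$\frac{1}{\left(-1848 - 92844\right) J{\left(V{\left(a \right)} \right)}} = \frac{1}{\left(-1848 - 92844\right) \left(6 \cdot \frac{58}{7}\right)^{2}} = \frac{1}{\left(-94692\right) \left(\frac{348}{7}\right)^{2}} = - \frac{1}{94692 \cdot \frac{121104}{49}} = \left(- \frac{1}{94692}\right) \frac{49}{121104} = - \frac{49}{11467579968}$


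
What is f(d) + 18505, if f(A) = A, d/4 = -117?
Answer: 18037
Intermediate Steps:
d = -468 (d = 4*(-117) = -468)
f(d) + 18505 = -468 + 18505 = 18037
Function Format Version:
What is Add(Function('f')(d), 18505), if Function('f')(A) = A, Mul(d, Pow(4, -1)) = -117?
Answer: 18037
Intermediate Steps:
d = -468 (d = Mul(4, -117) = -468)
Add(Function('f')(d), 18505) = Add(-468, 18505) = 18037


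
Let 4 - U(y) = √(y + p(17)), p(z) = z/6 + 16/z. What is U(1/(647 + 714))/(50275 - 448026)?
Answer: -4/397751 + √72754805514/55216589322 ≈ -5.1716e-6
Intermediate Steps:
p(z) = 16/z + z/6 (p(z) = z*(⅙) + 16/z = z/6 + 16/z = 16/z + z/6)
U(y) = 4 - √(385/102 + y) (U(y) = 4 - √(y + (16/17 + (⅙)*17)) = 4 - √(y + (16*(1/17) + 17/6)) = 4 - √(y + (16/17 + 17/6)) = 4 - √(y + 385/102) = 4 - √(385/102 + y))
U(1/(647 + 714))/(50275 - 448026) = (4 - √(39270 + 10404/(647 + 714))/102)/(50275 - 448026) = (4 - √(39270 + 10404/1361)/102)/(-397751) = (4 - √(39270 + 10404*(1/1361))/102)*(-1/397751) = (4 - √(39270 + 10404/1361)/102)*(-1/397751) = (4 - √72754805514/138822)*(-1/397751) = -4/397751 + √72754805514/55216589322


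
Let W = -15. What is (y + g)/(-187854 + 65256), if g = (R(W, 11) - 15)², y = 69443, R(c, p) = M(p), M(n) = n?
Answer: -23153/40866 ≈ -0.56656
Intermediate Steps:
R(c, p) = p
g = 16 (g = (11 - 15)² = (-4)² = 16)
(y + g)/(-187854 + 65256) = (69443 + 16)/(-187854 + 65256) = 69459/(-122598) = 69459*(-1/122598) = -23153/40866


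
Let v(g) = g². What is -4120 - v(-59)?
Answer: -7601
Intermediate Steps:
-4120 - v(-59) = -4120 - 1*(-59)² = -4120 - 1*3481 = -4120 - 3481 = -7601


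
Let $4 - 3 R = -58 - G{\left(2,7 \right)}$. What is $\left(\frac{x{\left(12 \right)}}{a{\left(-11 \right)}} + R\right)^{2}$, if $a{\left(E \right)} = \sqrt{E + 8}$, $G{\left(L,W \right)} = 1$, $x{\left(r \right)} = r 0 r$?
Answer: $441$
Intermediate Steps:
$x{\left(r \right)} = 0$ ($x{\left(r \right)} = 0 r = 0$)
$a{\left(E \right)} = \sqrt{8 + E}$
$R = 21$ ($R = \frac{4}{3} - \frac{-58 - 1}{3} = \frac{4}{3} - - \frac{59}{3} = \frac{4}{3} + \frac{59}{3} = 21$)
$\left(\frac{x{\left(12 \right)}}{a{\left(-11 \right)}} + R\right)^{2} = \left(\frac{0}{\sqrt{8 - 11}} + 21\right)^{2} = \left(\frac{0}{\sqrt{-3}} + 21\right)^{2} = \left(\frac{0}{i \sqrt{3}} + 21\right)^{2} = \left(0 \left(- \frac{i \sqrt{3}}{3}\right) + 21\right)^{2} = \left(0 + 21\right)^{2} = 21^{2} = 441$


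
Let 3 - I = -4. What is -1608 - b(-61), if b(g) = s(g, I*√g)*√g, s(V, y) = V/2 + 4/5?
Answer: -1608 + 297*I*√61/10 ≈ -1608.0 + 231.96*I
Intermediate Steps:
I = 7 (I = 3 - 1*(-4) = 3 + 4 = 7)
s(V, y) = ⅘ + V/2 (s(V, y) = V*(½) + 4*(⅕) = V/2 + ⅘ = ⅘ + V/2)
b(g) = √g*(⅘ + g/2) (b(g) = (⅘ + g/2)*√g = √g*(⅘ + g/2))
-1608 - b(-61) = -1608 - √(-61)*(8 + 5*(-61))/10 = -1608 - I*√61*(8 - 305)/10 = -1608 - I*√61*(-297)/10 = -1608 - (-297)*I*√61/10 = -1608 + 297*I*√61/10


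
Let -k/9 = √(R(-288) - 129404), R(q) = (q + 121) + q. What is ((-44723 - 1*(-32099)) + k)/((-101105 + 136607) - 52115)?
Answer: 12624/16613 + 9*I*√129859/16613 ≈ 0.75989 + 0.19522*I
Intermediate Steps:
R(q) = 121 + 2*q (R(q) = (121 + q) + q = 121 + 2*q)
k = -9*I*√129859 (k = -9*√((121 + 2*(-288)) - 129404) = -9*√((121 - 576) - 129404) = -9*√(-455 - 129404) = -9*I*√129859 ≈ -3243.2*I)
((-44723 - 1*(-32099)) + k)/((-101105 + 136607) - 52115) = ((-44723 - 1*(-32099)) - 9*I*√129859)/((-101105 + 136607) - 52115) = ((-44723 + 32099) - 9*I*√129859)/(35502 - 52115) = (-12624 - 9*I*√129859)/(-16613) = (-12624 - 9*I*√129859)*(-1/16613) = 12624/16613 + 9*I*√129859/16613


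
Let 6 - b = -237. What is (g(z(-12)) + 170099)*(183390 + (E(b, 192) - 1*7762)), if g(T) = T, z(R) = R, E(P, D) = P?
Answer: 29913370777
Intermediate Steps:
b = 243 (b = 6 - 1*(-237) = 6 + 237 = 243)
(g(z(-12)) + 170099)*(183390 + (E(b, 192) - 1*7762)) = (-12 + 170099)*(183390 + (243 - 1*7762)) = 170087*(183390 + (243 - 7762)) = 170087*(183390 - 7519) = 170087*175871 = 29913370777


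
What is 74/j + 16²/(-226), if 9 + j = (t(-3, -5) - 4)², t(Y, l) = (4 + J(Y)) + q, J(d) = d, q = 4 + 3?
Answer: 7466/791 ≈ 9.4387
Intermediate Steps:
q = 7
t(Y, l) = 11 + Y (t(Y, l) = (4 + Y) + 7 = 11 + Y)
j = 7 (j = -9 + ((11 - 3) - 4)² = -9 + (8 - 4)² = -9 + 4² = -9 + 16 = 7)
74/j + 16²/(-226) = 74/7 + 16²/(-226) = 74*(⅐) + 256*(-1/226) = 74/7 - 128/113 = 7466/791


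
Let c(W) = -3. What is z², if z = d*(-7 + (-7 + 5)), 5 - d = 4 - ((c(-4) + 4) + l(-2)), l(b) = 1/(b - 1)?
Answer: 225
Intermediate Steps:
l(b) = 1/(-1 + b)
d = 5/3 (d = 5 - (4 - ((-3 + 4) + 1/(-1 - 2))) = 5 - (4 - (1 + 1/(-3))) = 5 - (4 - (1 - ⅓)) = 5 - (4 - 1*⅔) = 5 - (4 - ⅔) = 5 - 1*10/3 = 5 - 10/3 = 5/3 ≈ 1.6667)
z = -15 (z = 5*(-7 + (-7 + 5))/3 = 5*(-7 - 2)/3 = (5/3)*(-9) = -15)
z² = (-15)² = 225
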